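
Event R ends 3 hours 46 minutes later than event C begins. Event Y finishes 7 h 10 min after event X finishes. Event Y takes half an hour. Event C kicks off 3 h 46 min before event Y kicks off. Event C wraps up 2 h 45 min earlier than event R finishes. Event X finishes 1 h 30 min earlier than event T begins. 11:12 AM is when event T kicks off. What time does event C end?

1:37 PM

Event X ends at 11:12 AM − 90 min = 9:42 AM.
Event Y ends at 9:42 AM + 430 min = 4:52 PM.
Event Y starts at 4:52 PM − 30 min = 4:22 PM.
Event C starts at 4:22 PM − 226 min = 12:36 PM.
Event R ends at 12:36 PM + 226 min = 4:22 PM.
Event C ends at 4:22 PM − 165 min = 1:37 PM.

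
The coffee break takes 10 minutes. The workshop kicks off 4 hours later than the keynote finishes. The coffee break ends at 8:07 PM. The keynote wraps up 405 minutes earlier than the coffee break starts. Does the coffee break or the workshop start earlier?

the workshop

The coffee break starts at 8:07 PM − 10 min = 7:57 PM.
The keynote ends at 7:57 PM − 405 min = 1:12 PM.
The workshop starts at 1:12 PM + 240 min = 5:12 PM.
The coffee break starts at 7:57 PM and the workshop starts at 5:12 PM, so the workshop is first.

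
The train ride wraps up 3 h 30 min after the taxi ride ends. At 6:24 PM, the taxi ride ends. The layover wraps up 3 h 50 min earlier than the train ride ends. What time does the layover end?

The train ride ends at 6:24 PM + 210 min = 9:54 PM.
The layover ends at 9:54 PM − 230 min = 6:04 PM.

6:04 PM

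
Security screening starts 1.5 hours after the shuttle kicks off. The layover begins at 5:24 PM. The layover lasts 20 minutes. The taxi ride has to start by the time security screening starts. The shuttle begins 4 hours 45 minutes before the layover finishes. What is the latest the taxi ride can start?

The layover ends at 5:24 PM + 20 min = 5:44 PM.
The shuttle starts at 5:44 PM − 285 min = 12:59 PM.
Security screening starts at 12:59 PM + 90 min = 2:29 PM.
The taxi ride is bounded by security screening, so the latest it can start is 2:29 PM.

2:29 PM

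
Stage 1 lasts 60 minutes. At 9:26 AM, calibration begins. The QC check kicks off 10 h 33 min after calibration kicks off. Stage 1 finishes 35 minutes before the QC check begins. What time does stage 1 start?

6:24 PM

The QC check starts at 9:26 AM + 633 min = 7:59 PM.
Stage 1 ends at 7:59 PM − 35 min = 7:24 PM.
Stage 1 starts at 7:24 PM − 60 min = 6:24 PM.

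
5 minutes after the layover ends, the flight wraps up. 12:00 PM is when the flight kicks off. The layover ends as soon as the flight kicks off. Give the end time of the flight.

12:05 PM

The layover ends at 12:00 PM.
The flight ends at 12:00 PM + 5 min = 12:05 PM.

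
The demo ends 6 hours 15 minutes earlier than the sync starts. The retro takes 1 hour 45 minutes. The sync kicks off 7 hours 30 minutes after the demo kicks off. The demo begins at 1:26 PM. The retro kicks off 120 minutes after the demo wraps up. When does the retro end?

The sync starts at 1:26 PM + 450 min = 8:56 PM.
The demo ends at 8:56 PM − 375 min = 2:41 PM.
The retro starts at 2:41 PM + 120 min = 4:41 PM.
The retro ends at 4:41 PM + 105 min = 6:26 PM.

6:26 PM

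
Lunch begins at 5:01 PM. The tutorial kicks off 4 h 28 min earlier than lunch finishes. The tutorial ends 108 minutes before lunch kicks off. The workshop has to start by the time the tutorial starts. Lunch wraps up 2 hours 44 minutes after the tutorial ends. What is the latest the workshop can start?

1:29 PM

The tutorial ends at 5:01 PM − 108 min = 3:13 PM.
Lunch ends at 3:13 PM + 164 min = 5:57 PM.
The tutorial starts at 5:57 PM − 268 min = 1:29 PM.
The workshop is bounded by the tutorial, so the latest it can start is 1:29 PM.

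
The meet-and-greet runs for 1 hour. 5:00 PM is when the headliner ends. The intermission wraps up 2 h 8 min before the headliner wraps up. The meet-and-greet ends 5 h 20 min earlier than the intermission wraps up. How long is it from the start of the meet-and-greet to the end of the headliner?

The intermission ends at 5:00 PM − 128 min = 2:52 PM.
The meet-and-greet ends at 2:52 PM − 320 min = 9:32 AM.
The meet-and-greet starts at 9:32 AM − 60 min = 8:32 AM.
From 8:32 AM to 5:00 PM is 508 minutes.

508 minutes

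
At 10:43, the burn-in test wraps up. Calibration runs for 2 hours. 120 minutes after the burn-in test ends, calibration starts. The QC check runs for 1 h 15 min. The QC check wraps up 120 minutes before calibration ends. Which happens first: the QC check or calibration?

the QC check

Calibration starts at 10:43 + 120 min = 12:43.
Calibration ends at 12:43 + 120 min = 14:43.
The QC check ends at 14:43 − 120 min = 12:43.
The QC check starts at 12:43 − 75 min = 11:28.
The QC check starts at 11:28 and calibration starts at 12:43, so the QC check is first.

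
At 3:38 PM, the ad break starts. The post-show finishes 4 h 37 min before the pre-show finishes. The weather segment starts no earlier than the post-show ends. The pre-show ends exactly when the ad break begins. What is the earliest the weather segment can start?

11:01 AM

The pre-show ends at 3:38 PM.
The post-show ends at 3:38 PM − 277 min = 11:01 AM.
The weather segment is bounded by the post-show, so the earliest it can start is 11:01 AM.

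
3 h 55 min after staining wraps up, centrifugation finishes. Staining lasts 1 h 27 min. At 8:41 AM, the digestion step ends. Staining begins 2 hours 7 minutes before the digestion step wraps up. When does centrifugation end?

11:56 AM

Staining starts at 8:41 AM − 127 min = 6:34 AM.
Staining ends at 6:34 AM + 87 min = 8:01 AM.
Centrifugation ends at 8:01 AM + 235 min = 11:56 AM.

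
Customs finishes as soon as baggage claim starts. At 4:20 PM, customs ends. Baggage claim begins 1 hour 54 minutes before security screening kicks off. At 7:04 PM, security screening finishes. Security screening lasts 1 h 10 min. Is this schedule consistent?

Security screening starts at 7:04 PM − 70 min = 5:54 PM.
Baggage claim starts at 5:54 PM − 114 min = 4:00 PM.
So customs ends at 4:00 PM.
But customs is also said to end at 4:20 PM — a 20-minute conflict.

No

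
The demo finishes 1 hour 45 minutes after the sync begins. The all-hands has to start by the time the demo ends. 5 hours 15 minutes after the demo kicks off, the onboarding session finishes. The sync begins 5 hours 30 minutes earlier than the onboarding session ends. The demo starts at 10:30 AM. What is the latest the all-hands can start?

12:00 PM

The onboarding session ends at 10:30 AM + 315 min = 3:45 PM.
The sync starts at 3:45 PM − 330 min = 10:15 AM.
The demo ends at 10:15 AM + 105 min = 12:00 PM.
The all-hands is bounded by the demo, so the latest it can start is 12:00 PM.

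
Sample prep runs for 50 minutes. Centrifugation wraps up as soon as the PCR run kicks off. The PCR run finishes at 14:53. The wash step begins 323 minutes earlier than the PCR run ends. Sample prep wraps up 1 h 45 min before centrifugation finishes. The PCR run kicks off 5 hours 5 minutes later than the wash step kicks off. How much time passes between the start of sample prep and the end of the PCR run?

173 minutes

The wash step starts at 14:53 − 323 min = 09:30.
The PCR run starts at 09:30 + 305 min = 14:35.
So centrifugation ends at 14:35.
Sample prep ends at 14:35 − 105 min = 12:50.
Sample prep starts at 12:50 − 50 min = 12:00.
From 12:00 to 14:53 is 173 minutes.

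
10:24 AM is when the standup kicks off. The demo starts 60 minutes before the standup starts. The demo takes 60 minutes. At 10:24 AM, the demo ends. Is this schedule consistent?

The demo starts at 10:24 AM − 60 min = 9:24 AM.
The demo ends at 9:24 AM + 60 min = 10:24 AM.
That matches the stated 10:24 AM, so the schedule is consistent.

Yes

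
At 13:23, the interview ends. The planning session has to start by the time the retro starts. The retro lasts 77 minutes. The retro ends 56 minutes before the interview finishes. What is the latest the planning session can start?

The retro ends at 13:23 − 56 min = 12:27.
The retro starts at 12:27 − 77 min = 11:10.
The planning session is bounded by the retro, so the latest it can start is 11:10.

11:10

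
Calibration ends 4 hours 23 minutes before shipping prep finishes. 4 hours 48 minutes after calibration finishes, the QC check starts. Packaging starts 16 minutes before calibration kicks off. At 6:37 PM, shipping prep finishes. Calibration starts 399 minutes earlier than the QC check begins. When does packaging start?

Calibration ends at 6:37 PM − 263 min = 2:14 PM.
The QC check starts at 2:14 PM + 288 min = 7:02 PM.
Calibration starts at 7:02 PM − 399 min = 12:23 PM.
Packaging starts at 12:23 PM − 16 min = 12:07 PM.

12:07 PM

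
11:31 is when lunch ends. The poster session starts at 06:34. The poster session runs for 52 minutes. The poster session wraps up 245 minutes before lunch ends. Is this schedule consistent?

The poster session ends at 11:31 − 245 min = 07:26.
The poster session starts at 07:26 − 52 min = 06:34.
That matches the stated 06:34, so the schedule is consistent.

Yes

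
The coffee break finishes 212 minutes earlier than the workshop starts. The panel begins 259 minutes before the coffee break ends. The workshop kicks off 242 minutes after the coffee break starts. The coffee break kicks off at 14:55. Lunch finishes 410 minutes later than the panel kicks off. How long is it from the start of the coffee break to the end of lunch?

The workshop starts at 14:55 + 242 min = 18:57.
The coffee break ends at 18:57 − 212 min = 15:25.
The panel starts at 15:25 − 259 min = 11:06.
Lunch ends at 11:06 + 410 min = 17:56.
From 14:55 to 17:56 is 181 minutes.

181 minutes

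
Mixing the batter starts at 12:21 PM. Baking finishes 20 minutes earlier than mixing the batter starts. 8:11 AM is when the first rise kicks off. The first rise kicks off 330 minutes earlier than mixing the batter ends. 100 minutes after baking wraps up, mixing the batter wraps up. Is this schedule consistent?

Baking ends at 12:21 PM − 20 min = 12:01 PM.
Mixing the batter ends at 12:01 PM + 100 min = 1:41 PM.
The first rise starts at 1:41 PM − 330 min = 8:11 AM.
That matches the stated 8:11 AM, so the schedule is consistent.

Yes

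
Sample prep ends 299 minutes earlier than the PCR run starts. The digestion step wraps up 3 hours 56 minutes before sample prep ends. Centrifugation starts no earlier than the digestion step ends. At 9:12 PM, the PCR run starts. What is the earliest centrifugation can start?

12:17 PM

Sample prep ends at 9:12 PM − 299 min = 4:13 PM.
The digestion step ends at 4:13 PM − 236 min = 12:17 PM.
Centrifugation is bounded by the digestion step, so the earliest it can start is 12:17 PM.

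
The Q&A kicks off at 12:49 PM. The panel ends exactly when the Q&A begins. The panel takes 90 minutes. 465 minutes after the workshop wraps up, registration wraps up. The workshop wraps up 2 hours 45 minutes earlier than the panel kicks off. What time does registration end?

4:19 PM

The panel ends at 12:49 PM.
The panel starts at 12:49 PM − 90 min = 11:19 AM.
The workshop ends at 11:19 AM − 165 min = 8:34 AM.
Registration ends at 8:34 AM + 465 min = 4:19 PM.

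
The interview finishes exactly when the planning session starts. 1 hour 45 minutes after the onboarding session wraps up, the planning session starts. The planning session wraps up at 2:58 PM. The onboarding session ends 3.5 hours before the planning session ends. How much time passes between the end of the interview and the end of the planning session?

1 h 45 min

The onboarding session ends at 2:58 PM − 210 min = 11:28 AM.
The planning session starts at 11:28 AM + 105 min = 1:13 PM.
So the interview ends at 1:13 PM.
From 1:13 PM to 2:58 PM is 1 h 45 min.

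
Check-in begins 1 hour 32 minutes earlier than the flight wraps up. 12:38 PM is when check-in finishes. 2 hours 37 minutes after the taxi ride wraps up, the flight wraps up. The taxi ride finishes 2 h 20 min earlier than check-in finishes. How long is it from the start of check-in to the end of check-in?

The taxi ride ends at 12:38 PM − 140 min = 10:18 AM.
The flight ends at 10:18 AM + 157 min = 12:55 PM.
Check-in starts at 12:55 PM − 92 min = 11:23 AM.
From 11:23 AM to 12:38 PM is 1 hour 15 minutes.

1 hour 15 minutes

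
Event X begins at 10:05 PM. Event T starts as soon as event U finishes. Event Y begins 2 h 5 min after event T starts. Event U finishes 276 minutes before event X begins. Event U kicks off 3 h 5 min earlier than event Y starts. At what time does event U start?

4:29 PM

Event U ends at 10:05 PM − 276 min = 5:29 PM.
So event T starts at 5:29 PM.
Event Y starts at 5:29 PM + 125 min = 7:34 PM.
Event U starts at 7:34 PM − 185 min = 4:29 PM.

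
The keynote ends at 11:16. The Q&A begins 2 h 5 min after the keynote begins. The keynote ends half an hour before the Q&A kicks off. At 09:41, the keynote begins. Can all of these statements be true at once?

The Q&A starts at 09:41 + 125 min = 11:46.
The keynote ends at 11:46 − 30 min = 11:16.
That matches the stated 11:16, so the schedule is consistent.

Yes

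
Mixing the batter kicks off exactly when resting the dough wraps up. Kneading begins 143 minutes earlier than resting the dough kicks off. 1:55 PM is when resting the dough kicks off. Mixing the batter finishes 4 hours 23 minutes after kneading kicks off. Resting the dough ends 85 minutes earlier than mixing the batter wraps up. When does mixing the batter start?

2:30 PM

Kneading starts at 1:55 PM − 143 min = 11:32 AM.
Mixing the batter ends at 11:32 AM + 263 min = 3:55 PM.
Resting the dough ends at 3:55 PM − 85 min = 2:30 PM.
So mixing the batter starts at 2:30 PM.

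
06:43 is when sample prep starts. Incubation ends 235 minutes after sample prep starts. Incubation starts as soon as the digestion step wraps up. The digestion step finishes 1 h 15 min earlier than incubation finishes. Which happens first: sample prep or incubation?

Incubation ends at 06:43 + 235 min = 10:38.
The digestion step ends at 10:38 − 75 min = 09:23.
So incubation starts at 09:23.
Sample prep starts at 06:43 and incubation starts at 09:23, so sample prep is first.

sample prep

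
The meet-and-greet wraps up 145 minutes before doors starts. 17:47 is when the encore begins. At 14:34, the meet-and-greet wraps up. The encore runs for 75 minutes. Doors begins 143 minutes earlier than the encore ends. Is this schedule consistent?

The encore ends at 17:47 + 75 min = 19:02.
Doors starts at 19:02 − 143 min = 16:39.
The meet-and-greet ends at 16:39 − 145 min = 14:14.
But the meet-and-greet is also said to end at 14:34 — a 20-minute conflict.

No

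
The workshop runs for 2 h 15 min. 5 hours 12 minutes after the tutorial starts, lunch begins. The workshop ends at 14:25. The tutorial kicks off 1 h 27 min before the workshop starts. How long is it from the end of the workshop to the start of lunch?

1 hour 30 minutes

The workshop starts at 14:25 − 135 min = 12:10.
The tutorial starts at 12:10 − 87 min = 10:43.
Lunch starts at 10:43 + 312 min = 15:55.
From 14:25 to 15:55 is 1 hour 30 minutes.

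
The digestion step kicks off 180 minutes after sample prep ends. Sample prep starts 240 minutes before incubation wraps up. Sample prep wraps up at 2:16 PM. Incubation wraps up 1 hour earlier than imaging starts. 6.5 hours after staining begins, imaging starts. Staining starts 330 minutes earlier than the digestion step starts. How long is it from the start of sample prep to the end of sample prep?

an hour

The digestion step starts at 2:16 PM + 180 min = 5:16 PM.
Staining starts at 5:16 PM − 330 min = 11:46 AM.
Imaging starts at 11:46 AM + 390 min = 6:16 PM.
Incubation ends at 6:16 PM − 60 min = 5:16 PM.
Sample prep starts at 5:16 PM − 240 min = 1:16 PM.
From 1:16 PM to 2:16 PM is an hour.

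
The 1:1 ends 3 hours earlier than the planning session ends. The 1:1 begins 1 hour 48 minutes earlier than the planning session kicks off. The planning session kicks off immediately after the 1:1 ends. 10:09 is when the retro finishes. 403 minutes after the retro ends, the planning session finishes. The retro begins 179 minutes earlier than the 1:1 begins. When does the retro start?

09:05

The planning session ends at 10:09 + 403 min = 16:52.
The 1:1 ends at 16:52 − 180 min = 13:52.
So the planning session starts at 13:52.
The 1:1 starts at 13:52 − 108 min = 12:04.
The retro starts at 12:04 − 179 min = 09:05.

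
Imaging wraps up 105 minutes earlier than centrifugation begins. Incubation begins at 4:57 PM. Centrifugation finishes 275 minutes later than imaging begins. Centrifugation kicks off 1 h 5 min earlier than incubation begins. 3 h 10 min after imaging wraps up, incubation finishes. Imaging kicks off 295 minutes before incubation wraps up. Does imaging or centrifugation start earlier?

imaging

Centrifugation starts at 4:57 PM − 65 min = 3:52 PM.
Imaging ends at 3:52 PM − 105 min = 2:07 PM.
Incubation ends at 2:07 PM + 190 min = 5:17 PM.
Imaging starts at 5:17 PM − 295 min = 12:22 PM.
Imaging starts at 12:22 PM and centrifugation starts at 3:52 PM, so imaging is first.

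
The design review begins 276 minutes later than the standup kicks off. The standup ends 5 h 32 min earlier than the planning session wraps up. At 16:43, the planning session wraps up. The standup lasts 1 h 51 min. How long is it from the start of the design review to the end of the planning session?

The standup ends at 16:43 − 332 min = 11:11.
The standup starts at 11:11 − 111 min = 09:20.
The design review starts at 09:20 + 276 min = 13:56.
From 13:56 to 16:43 is 2 h 47 min.

2 h 47 min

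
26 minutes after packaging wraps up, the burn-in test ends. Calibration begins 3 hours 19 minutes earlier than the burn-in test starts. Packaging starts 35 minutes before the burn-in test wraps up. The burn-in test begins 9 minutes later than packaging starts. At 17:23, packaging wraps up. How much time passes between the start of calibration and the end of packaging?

199 minutes

The burn-in test ends at 17:23 + 26 min = 17:49.
Packaging starts at 17:49 − 35 min = 17:14.
The burn-in test starts at 17:14 + 9 min = 17:23.
Calibration starts at 17:23 − 199 min = 14:04.
From 14:04 to 17:23 is 199 minutes.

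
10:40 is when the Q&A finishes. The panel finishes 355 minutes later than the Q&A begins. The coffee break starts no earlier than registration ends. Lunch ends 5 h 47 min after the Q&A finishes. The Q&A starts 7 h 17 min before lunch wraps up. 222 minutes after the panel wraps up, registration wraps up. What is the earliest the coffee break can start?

18:47

Lunch ends at 10:40 + 347 min = 16:27.
The Q&A starts at 16:27 − 437 min = 09:10.
The panel ends at 09:10 + 355 min = 15:05.
Registration ends at 15:05 + 222 min = 18:47.
The coffee break is bounded by registration, so the earliest it can start is 18:47.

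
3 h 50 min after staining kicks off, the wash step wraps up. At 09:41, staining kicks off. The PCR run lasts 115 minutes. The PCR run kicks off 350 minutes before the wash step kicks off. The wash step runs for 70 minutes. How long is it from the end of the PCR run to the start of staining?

75 minutes

The wash step ends at 09:41 + 230 min = 13:31.
The wash step starts at 13:31 − 70 min = 12:21.
The PCR run starts at 12:21 − 350 min = 06:31.
The PCR run ends at 06:31 + 115 min = 08:26.
From 08:26 to 09:41 is 75 minutes.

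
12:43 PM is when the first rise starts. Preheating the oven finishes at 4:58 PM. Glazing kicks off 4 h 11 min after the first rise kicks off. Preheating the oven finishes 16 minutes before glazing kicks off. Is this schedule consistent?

No

Glazing starts at 12:43 PM + 251 min = 4:54 PM.
Preheating the oven ends at 4:54 PM − 16 min = 4:38 PM.
But preheating the oven is also said to end at 4:58 PM — a 20-minute conflict.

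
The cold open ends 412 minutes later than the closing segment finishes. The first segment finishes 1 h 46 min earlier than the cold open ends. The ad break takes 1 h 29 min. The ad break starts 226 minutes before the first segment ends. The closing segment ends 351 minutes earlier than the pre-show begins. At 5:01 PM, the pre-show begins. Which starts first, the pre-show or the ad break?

The closing segment ends at 5:01 PM − 351 min = 11:10 AM.
The cold open ends at 11:10 AM + 412 min = 6:02 PM.
The first segment ends at 6:02 PM − 106 min = 4:16 PM.
The ad break starts at 4:16 PM − 226 min = 12:30 PM.
The pre-show starts at 5:01 PM and the ad break starts at 12:30 PM, so the ad break is first.

the ad break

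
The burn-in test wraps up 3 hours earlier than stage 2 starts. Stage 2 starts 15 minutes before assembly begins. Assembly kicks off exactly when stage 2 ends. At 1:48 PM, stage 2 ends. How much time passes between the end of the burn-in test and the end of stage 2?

3 h 15 min

Assembly starts at 1:48 PM.
Stage 2 starts at 1:48 PM − 15 min = 1:33 PM.
The burn-in test ends at 1:33 PM − 180 min = 10:33 AM.
From 10:33 AM to 1:48 PM is 3 h 15 min.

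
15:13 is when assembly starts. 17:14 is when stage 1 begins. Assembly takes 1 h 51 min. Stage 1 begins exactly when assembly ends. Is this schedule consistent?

Assembly ends at 15:13 + 111 min = 17:04.
So stage 1 starts at 17:04.
But stage 1 is also said to start at 17:14 — a 10-minute conflict.

No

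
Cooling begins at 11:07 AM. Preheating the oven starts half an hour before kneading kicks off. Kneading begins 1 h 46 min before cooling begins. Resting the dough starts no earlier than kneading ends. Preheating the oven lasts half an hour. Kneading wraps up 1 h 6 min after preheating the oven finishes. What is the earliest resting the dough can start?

Kneading starts at 11:07 AM − 106 min = 9:21 AM.
Preheating the oven starts at 9:21 AM − 30 min = 8:51 AM.
Preheating the oven ends at 8:51 AM + 30 min = 9:21 AM.
Kneading ends at 9:21 AM + 66 min = 10:27 AM.
Resting the dough is bounded by kneading, so the earliest it can start is 10:27 AM.

10:27 AM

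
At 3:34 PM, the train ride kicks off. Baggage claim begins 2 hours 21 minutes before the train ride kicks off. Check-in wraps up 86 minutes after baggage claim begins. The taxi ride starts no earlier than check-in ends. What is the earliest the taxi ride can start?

2:39 PM

Baggage claim starts at 3:34 PM − 141 min = 1:13 PM.
Check-in ends at 1:13 PM + 86 min = 2:39 PM.
The taxi ride is bounded by check-in, so the earliest it can start is 2:39 PM.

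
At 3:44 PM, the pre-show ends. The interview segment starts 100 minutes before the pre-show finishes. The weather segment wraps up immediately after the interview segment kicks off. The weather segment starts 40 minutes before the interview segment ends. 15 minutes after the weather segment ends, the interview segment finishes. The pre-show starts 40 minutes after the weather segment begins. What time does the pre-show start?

2:19 PM

The interview segment starts at 3:44 PM − 100 min = 2:04 PM.
So the weather segment ends at 2:04 PM.
The interview segment ends at 2:04 PM + 15 min = 2:19 PM.
The weather segment starts at 2:19 PM − 40 min = 1:39 PM.
The pre-show starts at 1:39 PM + 40 min = 2:19 PM.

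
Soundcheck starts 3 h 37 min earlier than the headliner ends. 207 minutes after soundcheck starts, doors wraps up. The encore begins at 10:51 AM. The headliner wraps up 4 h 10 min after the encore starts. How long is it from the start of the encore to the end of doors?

4 hours

The headliner ends at 10:51 AM + 250 min = 3:01 PM.
Soundcheck starts at 3:01 PM − 217 min = 11:24 AM.
Doors ends at 11:24 AM + 207 min = 2:51 PM.
From 10:51 AM to 2:51 PM is 4 hours.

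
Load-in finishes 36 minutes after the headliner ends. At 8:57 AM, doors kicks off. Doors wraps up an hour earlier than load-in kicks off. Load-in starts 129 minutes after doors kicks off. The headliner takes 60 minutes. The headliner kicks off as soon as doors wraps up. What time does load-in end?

11:42 AM

Load-in starts at 8:57 AM + 129 min = 11:06 AM.
Doors ends at 11:06 AM − 60 min = 10:06 AM.
So the headliner starts at 10:06 AM.
The headliner ends at 10:06 AM + 60 min = 11:06 AM.
Load-in ends at 11:06 AM + 36 min = 11:42 AM.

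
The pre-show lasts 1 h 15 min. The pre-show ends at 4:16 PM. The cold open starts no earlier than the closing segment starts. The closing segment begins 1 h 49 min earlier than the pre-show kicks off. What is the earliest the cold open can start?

1:12 PM

The pre-show starts at 4:16 PM − 75 min = 3:01 PM.
The closing segment starts at 3:01 PM − 109 min = 1:12 PM.
The cold open is bounded by the closing segment, so the earliest it can start is 1:12 PM.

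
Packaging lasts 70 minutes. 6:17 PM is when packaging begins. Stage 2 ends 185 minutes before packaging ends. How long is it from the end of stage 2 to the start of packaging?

Packaging ends at 6:17 PM + 70 min = 7:27 PM.
Stage 2 ends at 7:27 PM − 185 min = 4:22 PM.
From 4:22 PM to 6:17 PM is 115 minutes.

115 minutes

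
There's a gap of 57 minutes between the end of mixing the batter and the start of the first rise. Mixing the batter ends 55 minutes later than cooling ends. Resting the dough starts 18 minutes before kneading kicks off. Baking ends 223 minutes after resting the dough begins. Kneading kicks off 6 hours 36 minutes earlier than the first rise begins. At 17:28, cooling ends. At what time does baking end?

16:09

Mixing the batter ends at 17:28 + 55 min = 18:23.
The first rise starts at 18:23 + 57 min = 19:20.
Kneading starts at 19:20 − 396 min = 12:44.
Resting the dough starts at 12:44 − 18 min = 12:26.
Baking ends at 12:26 + 223 min = 16:09.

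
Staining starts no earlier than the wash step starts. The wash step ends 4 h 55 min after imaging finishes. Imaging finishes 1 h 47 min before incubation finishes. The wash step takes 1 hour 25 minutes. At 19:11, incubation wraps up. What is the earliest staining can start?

20:54

Imaging ends at 19:11 − 107 min = 17:24.
The wash step ends at 17:24 + 295 min = 22:19.
The wash step starts at 22:19 − 85 min = 20:54.
Staining is bounded by the wash step, so the earliest it can start is 20:54.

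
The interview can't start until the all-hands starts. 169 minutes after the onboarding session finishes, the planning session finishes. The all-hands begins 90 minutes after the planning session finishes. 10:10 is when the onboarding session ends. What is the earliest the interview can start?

The planning session ends at 10:10 + 169 min = 12:59.
The all-hands starts at 12:59 + 90 min = 14:29.
The interview is bounded by the all-hands, so the earliest it can start is 14:29.

14:29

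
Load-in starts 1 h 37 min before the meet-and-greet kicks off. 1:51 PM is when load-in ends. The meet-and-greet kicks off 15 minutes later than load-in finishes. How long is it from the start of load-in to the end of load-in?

1 h 22 min

The meet-and-greet starts at 1:51 PM + 15 min = 2:06 PM.
Load-in starts at 2:06 PM − 97 min = 12:29 PM.
From 12:29 PM to 1:51 PM is 1 h 22 min.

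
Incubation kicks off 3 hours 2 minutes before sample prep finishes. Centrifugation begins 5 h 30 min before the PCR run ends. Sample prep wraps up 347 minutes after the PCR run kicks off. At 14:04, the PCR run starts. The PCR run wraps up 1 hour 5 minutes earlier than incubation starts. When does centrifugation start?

10:14

Sample prep ends at 14:04 + 347 min = 19:51.
Incubation starts at 19:51 − 182 min = 16:49.
The PCR run ends at 16:49 − 65 min = 15:44.
Centrifugation starts at 15:44 − 330 min = 10:14.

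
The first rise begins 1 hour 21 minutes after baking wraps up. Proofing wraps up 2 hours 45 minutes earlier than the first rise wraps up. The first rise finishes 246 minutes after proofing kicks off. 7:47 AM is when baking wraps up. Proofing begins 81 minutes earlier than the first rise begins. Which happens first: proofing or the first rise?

The first rise starts at 7:47 AM + 81 min = 9:08 AM.
Proofing starts at 9:08 AM − 81 min = 7:47 AM.
Proofing starts at 7:47 AM and the first rise starts at 9:08 AM, so proofing is first.

proofing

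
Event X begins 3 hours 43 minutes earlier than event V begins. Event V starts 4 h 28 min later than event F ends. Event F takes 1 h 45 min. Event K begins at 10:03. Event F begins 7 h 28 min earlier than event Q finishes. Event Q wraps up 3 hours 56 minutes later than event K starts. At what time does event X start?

09:01

Event Q ends at 10:03 + 236 min = 13:59.
Event F starts at 13:59 − 448 min = 06:31.
Event F ends at 06:31 + 105 min = 08:16.
Event V starts at 08:16 + 268 min = 12:44.
Event X starts at 12:44 − 223 min = 09:01.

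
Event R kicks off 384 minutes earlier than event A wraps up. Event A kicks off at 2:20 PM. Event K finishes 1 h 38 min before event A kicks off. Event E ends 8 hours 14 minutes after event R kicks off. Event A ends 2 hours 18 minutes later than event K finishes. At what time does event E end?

Event K ends at 2:20 PM − 98 min = 12:42 PM.
Event A ends at 12:42 PM + 138 min = 3:00 PM.
Event R starts at 3:00 PM − 384 min = 8:36 AM.
Event E ends at 8:36 AM + 494 min = 4:50 PM.

4:50 PM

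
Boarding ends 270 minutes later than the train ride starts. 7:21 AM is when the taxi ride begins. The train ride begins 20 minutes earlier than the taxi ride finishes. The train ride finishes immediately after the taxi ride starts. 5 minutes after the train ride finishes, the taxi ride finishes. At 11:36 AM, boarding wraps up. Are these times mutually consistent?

Yes

The train ride ends at 7:21 AM.
The taxi ride ends at 7:21 AM + 5 min = 7:26 AM.
The train ride starts at 7:26 AM − 20 min = 7:06 AM.
Boarding ends at 7:06 AM + 270 min = 11:36 AM.
That matches the stated 11:36 AM, so the schedule is consistent.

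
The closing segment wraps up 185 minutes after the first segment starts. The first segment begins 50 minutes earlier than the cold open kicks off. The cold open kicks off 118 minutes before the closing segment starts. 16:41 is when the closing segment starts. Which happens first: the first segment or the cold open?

the first segment

The cold open starts at 16:41 − 118 min = 14:43.
The first segment starts at 14:43 − 50 min = 13:53.
The first segment starts at 13:53 and the cold open starts at 14:43, so the first segment is first.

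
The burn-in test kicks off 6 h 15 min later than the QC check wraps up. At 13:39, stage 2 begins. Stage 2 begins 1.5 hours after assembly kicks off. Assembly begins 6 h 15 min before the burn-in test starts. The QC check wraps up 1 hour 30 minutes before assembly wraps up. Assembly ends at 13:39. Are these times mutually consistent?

Yes

The QC check ends at 13:39 − 90 min = 12:09.
The burn-in test starts at 12:09 + 375 min = 18:24.
Assembly starts at 18:24 − 375 min = 12:09.
Stage 2 starts at 12:09 + 90 min = 13:39.
That matches the stated 13:39, so the schedule is consistent.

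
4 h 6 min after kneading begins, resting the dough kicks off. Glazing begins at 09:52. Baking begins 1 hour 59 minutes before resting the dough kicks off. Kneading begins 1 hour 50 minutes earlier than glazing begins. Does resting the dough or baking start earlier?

baking

Kneading starts at 09:52 − 110 min = 08:02.
Resting the dough starts at 08:02 + 246 min = 12:08.
Baking starts at 12:08 − 119 min = 10:09.
Resting the dough starts at 12:08 and baking starts at 10:09, so baking is first.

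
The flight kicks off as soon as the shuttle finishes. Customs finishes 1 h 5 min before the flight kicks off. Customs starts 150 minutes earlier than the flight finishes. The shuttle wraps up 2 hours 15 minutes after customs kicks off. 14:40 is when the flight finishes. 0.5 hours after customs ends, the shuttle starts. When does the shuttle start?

13:50

Customs starts at 14:40 − 150 min = 12:10.
The shuttle ends at 12:10 + 135 min = 14:25.
So the flight starts at 14:25.
Customs ends at 14:25 − 65 min = 13:20.
The shuttle starts at 13:20 + 30 min = 13:50.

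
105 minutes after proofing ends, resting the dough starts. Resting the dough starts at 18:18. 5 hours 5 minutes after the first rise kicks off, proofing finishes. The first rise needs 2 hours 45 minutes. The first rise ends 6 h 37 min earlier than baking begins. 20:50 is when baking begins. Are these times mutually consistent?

The first rise ends at 20:50 − 397 min = 14:13.
The first rise starts at 14:13 − 165 min = 11:28.
Proofing ends at 11:28 + 305 min = 16:33.
Resting the dough starts at 16:33 + 105 min = 18:18.
That matches the stated 18:18, so the schedule is consistent.

Yes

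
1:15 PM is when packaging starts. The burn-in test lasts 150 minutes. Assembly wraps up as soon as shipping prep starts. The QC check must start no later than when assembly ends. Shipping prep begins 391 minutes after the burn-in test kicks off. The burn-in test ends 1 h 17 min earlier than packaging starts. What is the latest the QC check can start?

The burn-in test ends at 1:15 PM − 77 min = 11:58 AM.
The burn-in test starts at 11:58 AM − 150 min = 9:28 AM.
Shipping prep starts at 9:28 AM + 391 min = 3:59 PM.
So assembly ends at 3:59 PM.
The QC check is bounded by assembly, so the latest it can start is 3:59 PM.

3:59 PM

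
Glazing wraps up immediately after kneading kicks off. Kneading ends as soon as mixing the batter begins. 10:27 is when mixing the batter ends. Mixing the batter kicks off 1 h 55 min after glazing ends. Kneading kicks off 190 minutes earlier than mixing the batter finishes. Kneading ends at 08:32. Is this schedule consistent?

Kneading starts at 10:27 − 190 min = 07:17.
So glazing ends at 07:17.
Mixing the batter starts at 07:17 + 115 min = 09:12.
So kneading ends at 09:12.
But kneading is also said to end at 08:32 — a 40-minute conflict.

No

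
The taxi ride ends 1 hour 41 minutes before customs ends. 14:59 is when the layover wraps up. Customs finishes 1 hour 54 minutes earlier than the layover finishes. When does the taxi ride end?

11:24

Customs ends at 14:59 − 114 min = 13:05.
The taxi ride ends at 13:05 − 101 min = 11:24.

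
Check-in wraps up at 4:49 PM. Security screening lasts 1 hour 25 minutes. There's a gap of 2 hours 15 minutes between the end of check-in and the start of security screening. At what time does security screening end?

8:29 PM

Security screening starts at 4:49 PM + 135 min = 7:04 PM.
Security screening ends at 7:04 PM + 85 min = 8:29 PM.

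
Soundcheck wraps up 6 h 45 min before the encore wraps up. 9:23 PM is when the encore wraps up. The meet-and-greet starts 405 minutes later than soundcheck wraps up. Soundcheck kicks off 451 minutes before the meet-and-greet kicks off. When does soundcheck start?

1:52 PM

Soundcheck ends at 9:23 PM − 405 min = 2:38 PM.
The meet-and-greet starts at 2:38 PM + 405 min = 9:23 PM.
Soundcheck starts at 9:23 PM − 451 min = 1:52 PM.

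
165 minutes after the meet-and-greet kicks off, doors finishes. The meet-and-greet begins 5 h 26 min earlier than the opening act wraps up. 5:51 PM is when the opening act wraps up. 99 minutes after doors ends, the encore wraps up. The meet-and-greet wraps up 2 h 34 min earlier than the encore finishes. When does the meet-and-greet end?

The meet-and-greet starts at 5:51 PM − 326 min = 12:25 PM.
Doors ends at 12:25 PM + 165 min = 3:10 PM.
The encore ends at 3:10 PM + 99 min = 4:49 PM.
The meet-and-greet ends at 4:49 PM − 154 min = 2:15 PM.

2:15 PM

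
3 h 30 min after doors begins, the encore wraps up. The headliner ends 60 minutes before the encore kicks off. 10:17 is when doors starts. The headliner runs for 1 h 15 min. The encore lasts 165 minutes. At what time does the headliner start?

The encore ends at 10:17 + 210 min = 13:47.
The encore starts at 13:47 − 165 min = 11:02.
The headliner ends at 11:02 − 60 min = 10:02.
The headliner starts at 10:02 − 75 min = 08:47.

08:47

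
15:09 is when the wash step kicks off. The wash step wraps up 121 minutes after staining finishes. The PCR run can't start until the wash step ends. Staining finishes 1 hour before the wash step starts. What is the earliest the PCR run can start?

16:10

Staining ends at 15:09 − 60 min = 14:09.
The wash step ends at 14:09 + 121 min = 16:10.
The PCR run is bounded by the wash step, so the earliest it can start is 16:10.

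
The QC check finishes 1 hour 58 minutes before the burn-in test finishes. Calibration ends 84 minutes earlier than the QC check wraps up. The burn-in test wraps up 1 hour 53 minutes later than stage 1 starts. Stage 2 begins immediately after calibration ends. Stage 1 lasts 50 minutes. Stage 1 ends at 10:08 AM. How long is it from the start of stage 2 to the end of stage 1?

2 hours 19 minutes

Stage 1 starts at 10:08 AM − 50 min = 9:18 AM.
The burn-in test ends at 9:18 AM + 113 min = 11:11 AM.
The QC check ends at 11:11 AM − 118 min = 9:13 AM.
Calibration ends at 9:13 AM − 84 min = 7:49 AM.
So stage 2 starts at 7:49 AM.
From 7:49 AM to 10:08 AM is 2 hours 19 minutes.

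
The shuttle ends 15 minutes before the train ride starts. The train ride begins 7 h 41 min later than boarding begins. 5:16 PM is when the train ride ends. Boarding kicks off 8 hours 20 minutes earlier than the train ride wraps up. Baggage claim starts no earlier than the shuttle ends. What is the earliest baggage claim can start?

4:22 PM

Boarding starts at 5:16 PM − 500 min = 8:56 AM.
The train ride starts at 8:56 AM + 461 min = 4:37 PM.
The shuttle ends at 4:37 PM − 15 min = 4:22 PM.
Baggage claim is bounded by the shuttle, so the earliest it can start is 4:22 PM.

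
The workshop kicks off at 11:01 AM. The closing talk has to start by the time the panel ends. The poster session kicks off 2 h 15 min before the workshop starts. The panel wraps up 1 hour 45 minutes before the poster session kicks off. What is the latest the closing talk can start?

The poster session starts at 11:01 AM − 135 min = 8:46 AM.
The panel ends at 8:46 AM − 105 min = 7:01 AM.
The closing talk is bounded by the panel, so the latest it can start is 7:01 AM.

7:01 AM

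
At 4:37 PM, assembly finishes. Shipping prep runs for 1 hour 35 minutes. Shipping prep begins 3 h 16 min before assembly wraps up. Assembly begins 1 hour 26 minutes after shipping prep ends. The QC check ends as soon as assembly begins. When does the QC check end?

Shipping prep starts at 4:37 PM − 196 min = 1:21 PM.
Shipping prep ends at 1:21 PM + 95 min = 2:56 PM.
Assembly starts at 2:56 PM + 86 min = 4:22 PM.
So the QC check ends at 4:22 PM.

4:22 PM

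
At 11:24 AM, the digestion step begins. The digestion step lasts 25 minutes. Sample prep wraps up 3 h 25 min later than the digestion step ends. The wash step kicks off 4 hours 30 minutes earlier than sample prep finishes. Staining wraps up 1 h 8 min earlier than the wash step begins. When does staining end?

9:36 AM

The digestion step ends at 11:24 AM + 25 min = 11:49 AM.
Sample prep ends at 11:49 AM + 205 min = 3:14 PM.
The wash step starts at 3:14 PM − 270 min = 10:44 AM.
Staining ends at 10:44 AM − 68 min = 9:36 AM.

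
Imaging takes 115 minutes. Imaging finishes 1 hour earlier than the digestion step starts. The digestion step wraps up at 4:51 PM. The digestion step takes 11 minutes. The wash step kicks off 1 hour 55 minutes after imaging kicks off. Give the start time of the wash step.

3:40 PM

The digestion step starts at 4:51 PM − 11 min = 4:40 PM.
Imaging ends at 4:40 PM − 60 min = 3:40 PM.
Imaging starts at 3:40 PM − 115 min = 1:45 PM.
The wash step starts at 1:45 PM + 115 min = 3:40 PM.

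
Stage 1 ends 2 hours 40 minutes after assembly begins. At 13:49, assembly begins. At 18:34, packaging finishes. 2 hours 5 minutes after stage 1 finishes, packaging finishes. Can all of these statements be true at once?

Stage 1 ends at 13:49 + 160 min = 16:29.
Packaging ends at 16:29 + 125 min = 18:34.
That matches the stated 18:34, so the schedule is consistent.

Yes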